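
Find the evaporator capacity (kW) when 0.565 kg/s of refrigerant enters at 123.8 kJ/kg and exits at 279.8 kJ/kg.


dh = 279.8 - 123.8 = 156.0 kJ/kg
Q_evap = m_dot * dh = 0.565 * 156.0
Q_evap = 88.14 kW

88.14


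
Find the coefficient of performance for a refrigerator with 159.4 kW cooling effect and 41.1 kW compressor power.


COP = Q_evap / W
COP = 159.4 / 41.1
COP = 3.878

3.878


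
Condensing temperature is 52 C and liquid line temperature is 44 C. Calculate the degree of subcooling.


Subcooling = T_cond - T_liquid
Subcooling = 52 - 44
Subcooling = 8 K

8


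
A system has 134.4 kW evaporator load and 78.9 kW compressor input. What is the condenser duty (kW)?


Q_cond = Q_evap + W
Q_cond = 134.4 + 78.9
Q_cond = 213.3 kW

213.3


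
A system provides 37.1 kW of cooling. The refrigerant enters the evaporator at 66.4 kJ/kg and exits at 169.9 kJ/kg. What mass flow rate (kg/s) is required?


dh = 169.9 - 66.4 = 103.5 kJ/kg
m_dot = Q / dh = 37.1 / 103.5 = 0.3585 kg/s

0.3585


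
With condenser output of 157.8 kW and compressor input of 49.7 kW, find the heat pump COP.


COP_hp = Q_cond / W
COP_hp = 157.8 / 49.7
COP_hp = 3.175

3.175


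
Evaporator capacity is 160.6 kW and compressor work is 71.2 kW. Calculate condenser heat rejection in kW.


Q_cond = Q_evap + W
Q_cond = 160.6 + 71.2
Q_cond = 231.8 kW

231.8


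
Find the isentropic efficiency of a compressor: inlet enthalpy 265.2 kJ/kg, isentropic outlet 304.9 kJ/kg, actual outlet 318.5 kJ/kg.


dh_ideal = 304.9 - 265.2 = 39.7 kJ/kg
dh_actual = 318.5 - 265.2 = 53.3 kJ/kg
eta_s = dh_ideal / dh_actual = 39.7 / 53.3
eta_s = 0.7448

0.7448


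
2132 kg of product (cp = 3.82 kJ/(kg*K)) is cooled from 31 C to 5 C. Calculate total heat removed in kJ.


dT = 31 - (5) = 26 K
Q = m * cp * dT = 2132 * 3.82 * 26
Q = 211750 kJ

211750


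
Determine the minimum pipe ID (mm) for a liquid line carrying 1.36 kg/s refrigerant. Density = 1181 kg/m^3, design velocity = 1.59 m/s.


A = m_dot / (rho * v) = 1.36 / (1181 * 1.59) = 0.0007242556409 m^2
d = sqrt(4*A/pi) * 1000
d = 30.4 mm

30.4


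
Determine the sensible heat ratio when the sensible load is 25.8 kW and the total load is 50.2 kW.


SHR = Q_sensible / Q_total
SHR = 25.8 / 50.2
SHR = 0.514

0.514


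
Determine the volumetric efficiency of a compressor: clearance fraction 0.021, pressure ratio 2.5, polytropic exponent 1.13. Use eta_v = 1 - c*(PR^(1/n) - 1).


PR^(1/n) = 2.5^(1/1.13) = 2.24987971
eta_v = 1 - 0.021 * (2.24987971 - 1)
eta_v = 0.9738

0.9738


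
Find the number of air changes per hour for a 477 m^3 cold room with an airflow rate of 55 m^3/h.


ACH = flow / volume
ACH = 55 / 477
ACH = 0.115

0.115


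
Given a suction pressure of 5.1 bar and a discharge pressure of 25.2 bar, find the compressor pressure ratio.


PR = P_high / P_low
PR = 25.2 / 5.1
PR = 4.941

4.941


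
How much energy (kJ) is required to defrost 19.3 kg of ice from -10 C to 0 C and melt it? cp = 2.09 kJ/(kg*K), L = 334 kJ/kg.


Sensible heat = cp * dT = 2.09 * 10 = 20.9 kJ/kg
Total per kg = 20.9 + 334 = 354.9 kJ/kg
Q = m * total = 19.3 * 354.9
Q = 6849.6 kJ

6849.6


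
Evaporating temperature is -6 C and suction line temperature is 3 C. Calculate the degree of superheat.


Superheat = T_suction - T_evap
Superheat = 3 - (-6)
Superheat = 9 K

9


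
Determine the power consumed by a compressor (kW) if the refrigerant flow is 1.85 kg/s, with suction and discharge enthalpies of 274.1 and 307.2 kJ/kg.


dh = 307.2 - 274.1 = 33.1 kJ/kg
W = m_dot * dh = 1.85 * 33.1 = 61.24 kW

61.24


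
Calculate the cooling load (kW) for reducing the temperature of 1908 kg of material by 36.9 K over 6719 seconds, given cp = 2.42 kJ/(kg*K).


Q = m * cp * dT / t
Q = 1908 * 2.42 * 36.9 / 6719
Q = 25.358 kW

25.358


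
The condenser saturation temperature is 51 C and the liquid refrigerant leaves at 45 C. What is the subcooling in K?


Subcooling = T_cond - T_liquid
Subcooling = 51 - 45
Subcooling = 6 K

6


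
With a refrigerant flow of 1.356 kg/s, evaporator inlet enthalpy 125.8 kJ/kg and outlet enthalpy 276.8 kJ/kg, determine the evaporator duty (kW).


dh = 276.8 - 125.8 = 151.0 kJ/kg
Q_evap = m_dot * dh = 1.356 * 151.0
Q_evap = 204.76 kW

204.76


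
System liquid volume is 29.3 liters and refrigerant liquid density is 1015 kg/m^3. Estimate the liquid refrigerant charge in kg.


Charge = V * rho / 1000
Charge = 29.3 * 1015 / 1000
Charge = 29.74 kg

29.74


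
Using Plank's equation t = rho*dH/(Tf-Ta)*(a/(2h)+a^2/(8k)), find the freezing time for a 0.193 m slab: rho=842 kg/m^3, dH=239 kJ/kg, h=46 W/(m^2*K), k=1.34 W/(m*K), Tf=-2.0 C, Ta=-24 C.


dT = -2.0 - (-24) = 22.0 K
term1 = a/(2h) = 0.193/(2*46) = 0.002097826087
term2 = a^2/(8k) = 0.193^2/(8*1.34) = 0.003474720149
t = rho*dH*1000/dT * (term1 + term2)
t = 842*239*1000/22.0 * (0.002097826087 + 0.003474720149)
t = 50973 s

50973


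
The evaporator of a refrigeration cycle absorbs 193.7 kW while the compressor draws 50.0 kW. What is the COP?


COP = Q_evap / W
COP = 193.7 / 50.0
COP = 3.874

3.874


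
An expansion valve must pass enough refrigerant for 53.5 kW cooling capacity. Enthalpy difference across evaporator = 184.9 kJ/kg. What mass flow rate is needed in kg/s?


m_dot = Q / dh
m_dot = 53.5 / 184.9
m_dot = 0.2893 kg/s

0.2893


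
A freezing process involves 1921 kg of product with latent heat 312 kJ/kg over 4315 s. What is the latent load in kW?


Q_lat = m * h_fg / t
Q_lat = 1921 * 312 / 4315
Q_lat = 138.9 kW

138.9


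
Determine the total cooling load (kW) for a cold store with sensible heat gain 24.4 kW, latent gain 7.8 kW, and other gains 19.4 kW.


Q_total = Q_s + Q_l + Q_misc
Q_total = 24.4 + 7.8 + 19.4
Q_total = 51.6 kW

51.6


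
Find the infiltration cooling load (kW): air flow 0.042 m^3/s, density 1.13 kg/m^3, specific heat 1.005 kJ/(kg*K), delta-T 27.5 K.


Q = V_dot * rho * cp * dT
Q = 0.042 * 1.13 * 1.005 * 27.5
Q = 1.312 kW

1.312


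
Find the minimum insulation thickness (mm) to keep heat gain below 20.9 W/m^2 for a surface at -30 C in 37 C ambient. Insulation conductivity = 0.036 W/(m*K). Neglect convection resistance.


dT = 37 - (-30) = 67 K
thickness = k * dT / q_max * 1000
thickness = 0.036 * 67 / 20.9 * 1000
thickness = 115.4 mm

115.4


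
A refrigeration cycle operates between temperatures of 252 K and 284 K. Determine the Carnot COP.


dT = 284 - 252 = 32 K
COP_carnot = T_cold / dT = 252 / 32
COP_carnot = 7.875

7.875


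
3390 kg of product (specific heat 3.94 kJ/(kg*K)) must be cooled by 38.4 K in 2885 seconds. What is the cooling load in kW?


Q = m * cp * dT / t
Q = 3390 * 3.94 * 38.4 / 2885
Q = 177.779 kW

177.779


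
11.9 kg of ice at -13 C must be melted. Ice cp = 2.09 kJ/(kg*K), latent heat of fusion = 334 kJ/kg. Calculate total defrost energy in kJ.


Sensible heat = cp * dT = 2.09 * 13 = 27.17 kJ/kg
Total per kg = 27.17 + 334 = 361.17 kJ/kg
Q = m * total = 11.9 * 361.17
Q = 4297.9 kJ

4297.9


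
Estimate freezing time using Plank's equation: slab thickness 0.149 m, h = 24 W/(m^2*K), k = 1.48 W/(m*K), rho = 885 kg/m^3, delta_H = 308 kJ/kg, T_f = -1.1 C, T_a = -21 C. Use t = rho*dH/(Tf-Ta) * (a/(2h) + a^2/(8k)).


dT = -1.1 - (-21) = 19.9 K
term1 = a/(2h) = 0.149/(2*24) = 0.003104166667
term2 = a^2/(8k) = 0.149^2/(8*1.48) = 0.001875084459
t = rho*dH*1000/dT * (term1 + term2)
t = 885*308*1000/19.9 * (0.003104166667 + 0.001875084459)
t = 68203 s

68203


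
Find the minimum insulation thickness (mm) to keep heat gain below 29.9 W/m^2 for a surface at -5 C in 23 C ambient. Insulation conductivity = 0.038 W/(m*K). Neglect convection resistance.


dT = 23 - (-5) = 28 K
thickness = k * dT / q_max * 1000
thickness = 0.038 * 28 / 29.9 * 1000
thickness = 35.6 mm

35.6


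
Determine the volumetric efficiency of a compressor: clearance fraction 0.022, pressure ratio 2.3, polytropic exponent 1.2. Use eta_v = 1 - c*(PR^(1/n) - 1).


PR^(1/n) = 2.3^(1/1.2) = 2.0018884
eta_v = 1 - 0.022 * (2.0018884 - 1)
eta_v = 0.978

0.978


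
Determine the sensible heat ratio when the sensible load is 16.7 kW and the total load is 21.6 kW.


SHR = Q_sensible / Q_total
SHR = 16.7 / 21.6
SHR = 0.773

0.773


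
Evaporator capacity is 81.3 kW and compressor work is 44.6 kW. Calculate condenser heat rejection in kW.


Q_cond = Q_evap + W
Q_cond = 81.3 + 44.6
Q_cond = 125.9 kW

125.9


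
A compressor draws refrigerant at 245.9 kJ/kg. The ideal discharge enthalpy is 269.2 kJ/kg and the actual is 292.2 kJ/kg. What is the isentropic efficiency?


dh_ideal = 269.2 - 245.9 = 23.3 kJ/kg
dh_actual = 292.2 - 245.9 = 46.3 kJ/kg
eta_s = dh_ideal / dh_actual = 23.3 / 46.3
eta_s = 0.5032

0.5032


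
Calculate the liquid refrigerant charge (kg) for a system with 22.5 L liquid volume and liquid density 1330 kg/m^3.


Charge = V * rho / 1000
Charge = 22.5 * 1330 / 1000
Charge = 29.93 kg

29.93


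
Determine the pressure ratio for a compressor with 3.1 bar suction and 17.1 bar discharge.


PR = P_high / P_low
PR = 17.1 / 3.1
PR = 5.516

5.516


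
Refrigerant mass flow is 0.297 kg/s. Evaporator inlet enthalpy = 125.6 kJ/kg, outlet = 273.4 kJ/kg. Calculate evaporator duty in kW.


dh = 273.4 - 125.6 = 147.8 kJ/kg
Q_evap = m_dot * dh = 0.297 * 147.8
Q_evap = 43.9 kW

43.9


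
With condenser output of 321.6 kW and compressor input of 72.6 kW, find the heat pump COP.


COP_hp = Q_cond / W
COP_hp = 321.6 / 72.6
COP_hp = 4.43

4.43


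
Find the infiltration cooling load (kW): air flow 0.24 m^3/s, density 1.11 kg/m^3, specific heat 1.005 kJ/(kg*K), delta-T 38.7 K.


Q = V_dot * rho * cp * dT
Q = 0.24 * 1.11 * 1.005 * 38.7
Q = 10.361 kW

10.361


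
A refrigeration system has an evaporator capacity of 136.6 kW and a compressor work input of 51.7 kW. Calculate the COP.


COP = Q_evap / W
COP = 136.6 / 51.7
COP = 2.642

2.642


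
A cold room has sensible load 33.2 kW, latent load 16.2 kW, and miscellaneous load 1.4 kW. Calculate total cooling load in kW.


Q_total = Q_s + Q_l + Q_misc
Q_total = 33.2 + 16.2 + 1.4
Q_total = 50.8 kW

50.8


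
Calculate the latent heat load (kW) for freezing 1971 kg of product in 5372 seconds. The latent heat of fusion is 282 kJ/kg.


Q_lat = m * h_fg / t
Q_lat = 1971 * 282 / 5372
Q_lat = 103.47 kW

103.47


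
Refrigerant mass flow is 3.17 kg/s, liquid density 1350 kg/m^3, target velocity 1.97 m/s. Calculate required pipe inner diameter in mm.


A = m_dot / (rho * v) = 3.17 / (1350 * 1.97) = 0.001191953375 m^2
d = sqrt(4*A/pi) * 1000
d = 39.0 mm

39.0


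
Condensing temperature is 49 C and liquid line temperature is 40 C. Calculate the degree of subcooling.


Subcooling = T_cond - T_liquid
Subcooling = 49 - 40
Subcooling = 9 K

9


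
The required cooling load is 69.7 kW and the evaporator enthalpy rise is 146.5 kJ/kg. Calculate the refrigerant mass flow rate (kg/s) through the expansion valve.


m_dot = Q / dh
m_dot = 69.7 / 146.5
m_dot = 0.4758 kg/s

0.4758


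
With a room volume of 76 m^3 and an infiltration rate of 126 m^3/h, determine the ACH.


ACH = flow / volume
ACH = 126 / 76
ACH = 1.658

1.658


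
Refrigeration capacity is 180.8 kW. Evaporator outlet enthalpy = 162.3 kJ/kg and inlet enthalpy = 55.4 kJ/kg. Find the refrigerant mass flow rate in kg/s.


dh = 162.3 - 55.4 = 106.9 kJ/kg
m_dot = Q / dh = 180.8 / 106.9 = 1.6913 kg/s

1.6913


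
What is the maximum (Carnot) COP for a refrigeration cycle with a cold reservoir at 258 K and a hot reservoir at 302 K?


dT = 302 - 258 = 44 K
COP_carnot = T_cold / dT = 258 / 44
COP_carnot = 5.864

5.864


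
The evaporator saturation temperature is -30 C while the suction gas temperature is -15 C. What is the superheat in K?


Superheat = T_suction - T_evap
Superheat = -15 - (-30)
Superheat = 15 K

15


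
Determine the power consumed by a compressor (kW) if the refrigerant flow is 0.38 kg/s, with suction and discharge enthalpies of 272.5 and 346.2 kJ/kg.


dh = 346.2 - 272.5 = 73.7 kJ/kg
W = m_dot * dh = 0.38 * 73.7 = 28.01 kW

28.01


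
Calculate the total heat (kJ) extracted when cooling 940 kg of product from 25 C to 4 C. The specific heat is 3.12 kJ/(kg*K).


dT = 25 - (4) = 21 K
Q = m * cp * dT = 940 * 3.12 * 21
Q = 61589 kJ

61589


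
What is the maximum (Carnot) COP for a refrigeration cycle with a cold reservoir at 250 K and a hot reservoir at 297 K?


dT = 297 - 250 = 47 K
COP_carnot = T_cold / dT = 250 / 47
COP_carnot = 5.319

5.319


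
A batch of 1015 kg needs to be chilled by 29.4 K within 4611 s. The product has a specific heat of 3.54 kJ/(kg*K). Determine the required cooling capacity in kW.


Q = m * cp * dT / t
Q = 1015 * 3.54 * 29.4 / 4611
Q = 22.91 kW

22.91


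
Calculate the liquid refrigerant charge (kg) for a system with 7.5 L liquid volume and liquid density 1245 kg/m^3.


Charge = V * rho / 1000
Charge = 7.5 * 1245 / 1000
Charge = 9.34 kg

9.34


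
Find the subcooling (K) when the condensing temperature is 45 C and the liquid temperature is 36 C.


Subcooling = T_cond - T_liquid
Subcooling = 45 - 36
Subcooling = 9 K

9


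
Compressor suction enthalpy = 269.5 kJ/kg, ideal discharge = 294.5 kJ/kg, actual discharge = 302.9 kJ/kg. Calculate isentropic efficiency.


dh_ideal = 294.5 - 269.5 = 25.0 kJ/kg
dh_actual = 302.9 - 269.5 = 33.4 kJ/kg
eta_s = dh_ideal / dh_actual = 25.0 / 33.4
eta_s = 0.7485

0.7485


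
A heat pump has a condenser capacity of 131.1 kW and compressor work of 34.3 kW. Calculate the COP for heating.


COP_hp = Q_cond / W
COP_hp = 131.1 / 34.3
COP_hp = 3.822

3.822


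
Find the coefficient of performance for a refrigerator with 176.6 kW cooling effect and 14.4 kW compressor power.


COP = Q_evap / W
COP = 176.6 / 14.4
COP = 12.264

12.264


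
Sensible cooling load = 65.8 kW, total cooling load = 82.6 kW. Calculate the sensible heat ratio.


SHR = Q_sensible / Q_total
SHR = 65.8 / 82.6
SHR = 0.797

0.797


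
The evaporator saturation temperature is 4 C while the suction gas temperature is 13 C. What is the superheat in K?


Superheat = T_suction - T_evap
Superheat = 13 - (4)
Superheat = 9 K

9


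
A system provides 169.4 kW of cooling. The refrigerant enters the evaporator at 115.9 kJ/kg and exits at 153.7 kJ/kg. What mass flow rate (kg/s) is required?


dh = 153.7 - 115.9 = 37.8 kJ/kg
m_dot = Q / dh = 169.4 / 37.8 = 4.4815 kg/s

4.4815


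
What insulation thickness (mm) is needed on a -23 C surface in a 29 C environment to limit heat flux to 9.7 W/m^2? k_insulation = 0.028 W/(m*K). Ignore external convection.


dT = 29 - (-23) = 52 K
thickness = k * dT / q_max * 1000
thickness = 0.028 * 52 / 9.7 * 1000
thickness = 150.1 mm

150.1


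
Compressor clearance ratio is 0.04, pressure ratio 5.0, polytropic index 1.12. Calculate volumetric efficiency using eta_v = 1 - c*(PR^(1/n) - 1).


PR^(1/n) = 5.0^(1/1.12) = 4.20804486
eta_v = 1 - 0.04 * (4.20804486 - 1)
eta_v = 0.8717

0.8717


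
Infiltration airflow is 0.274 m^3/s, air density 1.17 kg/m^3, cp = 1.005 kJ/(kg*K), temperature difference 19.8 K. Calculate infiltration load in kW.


Q = V_dot * rho * cp * dT
Q = 0.274 * 1.17 * 1.005 * 19.8
Q = 6.379 kW

6.379


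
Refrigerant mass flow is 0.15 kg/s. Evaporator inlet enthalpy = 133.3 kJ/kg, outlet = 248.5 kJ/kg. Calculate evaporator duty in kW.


dh = 248.5 - 133.3 = 115.2 kJ/kg
Q_evap = m_dot * dh = 0.15 * 115.2
Q_evap = 17.28 kW

17.28


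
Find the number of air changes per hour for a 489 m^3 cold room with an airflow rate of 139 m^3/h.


ACH = flow / volume
ACH = 139 / 489
ACH = 0.284

0.284


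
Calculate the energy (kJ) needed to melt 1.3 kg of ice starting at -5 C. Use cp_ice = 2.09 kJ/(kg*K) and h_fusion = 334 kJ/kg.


Sensible heat = cp * dT = 2.09 * 5 = 10.45 kJ/kg
Total per kg = 10.45 + 334 = 344.45 kJ/kg
Q = m * total = 1.3 * 344.45
Q = 447.8 kJ

447.8


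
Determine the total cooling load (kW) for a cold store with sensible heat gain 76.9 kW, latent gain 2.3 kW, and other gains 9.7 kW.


Q_total = Q_s + Q_l + Q_misc
Q_total = 76.9 + 2.3 + 9.7
Q_total = 88.9 kW

88.9


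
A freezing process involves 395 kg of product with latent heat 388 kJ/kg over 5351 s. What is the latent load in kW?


Q_lat = m * h_fg / t
Q_lat = 395 * 388 / 5351
Q_lat = 28.64 kW

28.64


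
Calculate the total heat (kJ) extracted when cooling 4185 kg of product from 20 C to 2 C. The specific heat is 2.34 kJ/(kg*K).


dT = 20 - (2) = 18 K
Q = m * cp * dT = 4185 * 2.34 * 18
Q = 176272 kJ

176272


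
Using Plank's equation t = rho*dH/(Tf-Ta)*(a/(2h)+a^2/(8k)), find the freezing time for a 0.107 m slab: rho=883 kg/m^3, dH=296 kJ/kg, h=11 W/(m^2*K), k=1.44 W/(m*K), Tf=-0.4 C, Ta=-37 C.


dT = -0.4 - (-37) = 36.6 K
term1 = a/(2h) = 0.107/(2*11) = 0.004863636364
term2 = a^2/(8k) = 0.107^2/(8*1.44) = 0.0009938368056
t = rho*dH*1000/dT * (term1 + term2)
t = 883*296*1000/36.6 * (0.004863636364 + 0.0009938368056)
t = 41829 s

41829


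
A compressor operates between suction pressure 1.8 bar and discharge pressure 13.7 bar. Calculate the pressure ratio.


PR = P_high / P_low
PR = 13.7 / 1.8
PR = 7.611

7.611


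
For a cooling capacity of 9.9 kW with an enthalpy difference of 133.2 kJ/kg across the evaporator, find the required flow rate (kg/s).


m_dot = Q / dh
m_dot = 9.9 / 133.2
m_dot = 0.0743 kg/s

0.0743


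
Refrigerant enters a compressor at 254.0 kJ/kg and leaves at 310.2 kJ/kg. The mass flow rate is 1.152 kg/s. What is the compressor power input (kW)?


dh = 310.2 - 254.0 = 56.2 kJ/kg
W = m_dot * dh = 1.152 * 56.2 = 64.74 kW

64.74


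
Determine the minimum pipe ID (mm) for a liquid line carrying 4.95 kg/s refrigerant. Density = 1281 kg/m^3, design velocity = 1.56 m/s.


A = m_dot / (rho * v) = 4.95 / (1281 * 1.56) = 0.002477031166 m^2
d = sqrt(4*A/pi) * 1000
d = 56.2 mm

56.2


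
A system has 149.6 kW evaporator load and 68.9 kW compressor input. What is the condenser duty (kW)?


Q_cond = Q_evap + W
Q_cond = 149.6 + 68.9
Q_cond = 218.5 kW

218.5


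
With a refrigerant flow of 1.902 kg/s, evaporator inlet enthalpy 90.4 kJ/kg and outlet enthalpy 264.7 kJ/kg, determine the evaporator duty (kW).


dh = 264.7 - 90.4 = 174.3 kJ/kg
Q_evap = m_dot * dh = 1.902 * 174.3
Q_evap = 331.52 kW

331.52


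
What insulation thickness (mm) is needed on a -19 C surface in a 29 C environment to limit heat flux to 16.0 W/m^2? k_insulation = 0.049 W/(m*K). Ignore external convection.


dT = 29 - (-19) = 48 K
thickness = k * dT / q_max * 1000
thickness = 0.049 * 48 / 16.0 * 1000
thickness = 147.0 mm

147.0


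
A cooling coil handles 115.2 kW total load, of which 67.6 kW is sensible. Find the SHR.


SHR = Q_sensible / Q_total
SHR = 67.6 / 115.2
SHR = 0.587

0.587


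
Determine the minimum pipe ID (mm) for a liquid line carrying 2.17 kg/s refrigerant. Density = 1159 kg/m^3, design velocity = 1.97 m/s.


A = m_dot / (rho * v) = 2.17 / (1159 * 1.97) = 0.0009504079747 m^2
d = sqrt(4*A/pi) * 1000
d = 34.8 mm

34.8


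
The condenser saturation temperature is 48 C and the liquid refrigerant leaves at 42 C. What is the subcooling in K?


Subcooling = T_cond - T_liquid
Subcooling = 48 - 42
Subcooling = 6 K

6


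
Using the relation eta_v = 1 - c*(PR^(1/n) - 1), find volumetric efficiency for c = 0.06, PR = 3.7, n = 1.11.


PR^(1/n) = 3.7^(1/1.11) = 3.25007546
eta_v = 1 - 0.06 * (3.25007546 - 1)
eta_v = 0.865

0.865


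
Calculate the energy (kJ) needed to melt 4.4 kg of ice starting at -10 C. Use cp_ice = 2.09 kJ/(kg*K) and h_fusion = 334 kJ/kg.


Sensible heat = cp * dT = 2.09 * 10 = 20.9 kJ/kg
Total per kg = 20.9 + 334 = 354.9 kJ/kg
Q = m * total = 4.4 * 354.9
Q = 1561.6 kJ

1561.6


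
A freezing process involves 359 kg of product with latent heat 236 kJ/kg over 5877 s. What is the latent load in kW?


Q_lat = m * h_fg / t
Q_lat = 359 * 236 / 5877
Q_lat = 14.42 kW

14.42


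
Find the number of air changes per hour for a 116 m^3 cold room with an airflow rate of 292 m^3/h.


ACH = flow / volume
ACH = 292 / 116
ACH = 2.517

2.517


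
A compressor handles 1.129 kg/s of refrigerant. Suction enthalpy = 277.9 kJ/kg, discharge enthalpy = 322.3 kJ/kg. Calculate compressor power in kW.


dh = 322.3 - 277.9 = 44.4 kJ/kg
W = m_dot * dh = 1.129 * 44.4 = 50.13 kW

50.13


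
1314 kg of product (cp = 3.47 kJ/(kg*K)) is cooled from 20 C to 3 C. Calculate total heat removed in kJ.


dT = 20 - (3) = 17 K
Q = m * cp * dT = 1314 * 3.47 * 17
Q = 77513 kJ

77513


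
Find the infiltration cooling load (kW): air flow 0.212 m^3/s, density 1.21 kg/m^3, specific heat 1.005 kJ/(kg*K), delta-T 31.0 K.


Q = V_dot * rho * cp * dT
Q = 0.212 * 1.21 * 1.005 * 31.0
Q = 7.992 kW

7.992


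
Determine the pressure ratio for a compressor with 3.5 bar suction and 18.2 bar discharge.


PR = P_high / P_low
PR = 18.2 / 3.5
PR = 5.2

5.2


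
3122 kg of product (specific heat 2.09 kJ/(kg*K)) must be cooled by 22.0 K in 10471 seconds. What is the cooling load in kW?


Q = m * cp * dT / t
Q = 3122 * 2.09 * 22.0 / 10471
Q = 13.709 kW

13.709


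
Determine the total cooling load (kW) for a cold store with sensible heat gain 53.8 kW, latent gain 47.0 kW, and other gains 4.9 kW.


Q_total = Q_s + Q_l + Q_misc
Q_total = 53.8 + 47.0 + 4.9
Q_total = 105.7 kW

105.7


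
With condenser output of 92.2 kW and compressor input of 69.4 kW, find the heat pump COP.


COP_hp = Q_cond / W
COP_hp = 92.2 / 69.4
COP_hp = 1.329

1.329


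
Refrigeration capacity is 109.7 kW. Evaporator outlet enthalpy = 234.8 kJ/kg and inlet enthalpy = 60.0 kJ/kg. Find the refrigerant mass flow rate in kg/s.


dh = 234.8 - 60.0 = 174.8 kJ/kg
m_dot = Q / dh = 109.7 / 174.8 = 0.6276 kg/s

0.6276


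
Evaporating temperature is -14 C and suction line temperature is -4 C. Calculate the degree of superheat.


Superheat = T_suction - T_evap
Superheat = -4 - (-14)
Superheat = 10 K

10


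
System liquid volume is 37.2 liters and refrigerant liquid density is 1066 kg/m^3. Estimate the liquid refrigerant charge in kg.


Charge = V * rho / 1000
Charge = 37.2 * 1066 / 1000
Charge = 39.66 kg

39.66


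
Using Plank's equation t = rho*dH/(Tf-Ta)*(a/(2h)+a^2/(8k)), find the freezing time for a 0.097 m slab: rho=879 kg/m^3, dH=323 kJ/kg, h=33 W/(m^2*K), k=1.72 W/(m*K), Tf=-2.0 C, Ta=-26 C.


dT = -2.0 - (-26) = 24.0 K
term1 = a/(2h) = 0.097/(2*33) = 0.00146969697
term2 = a^2/(8k) = 0.097^2/(8*1.72) = 0.0006837936047
t = rho*dH*1000/dT * (term1 + term2)
t = 879*323*1000/24.0 * (0.00146969697 + 0.0006837936047)
t = 25476 s

25476


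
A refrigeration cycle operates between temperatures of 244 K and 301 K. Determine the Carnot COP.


dT = 301 - 244 = 57 K
COP_carnot = T_cold / dT = 244 / 57
COP_carnot = 4.281

4.281


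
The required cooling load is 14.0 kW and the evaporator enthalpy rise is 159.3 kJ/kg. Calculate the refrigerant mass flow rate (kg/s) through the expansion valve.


m_dot = Q / dh
m_dot = 14.0 / 159.3
m_dot = 0.0879 kg/s

0.0879


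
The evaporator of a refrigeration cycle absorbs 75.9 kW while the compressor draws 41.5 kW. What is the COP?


COP = Q_evap / W
COP = 75.9 / 41.5
COP = 1.829

1.829


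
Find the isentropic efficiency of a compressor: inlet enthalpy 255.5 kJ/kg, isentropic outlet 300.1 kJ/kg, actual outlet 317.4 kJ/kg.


dh_ideal = 300.1 - 255.5 = 44.6 kJ/kg
dh_actual = 317.4 - 255.5 = 61.9 kJ/kg
eta_s = dh_ideal / dh_actual = 44.6 / 61.9
eta_s = 0.7205

0.7205


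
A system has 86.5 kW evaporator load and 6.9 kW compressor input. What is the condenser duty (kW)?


Q_cond = Q_evap + W
Q_cond = 86.5 + 6.9
Q_cond = 93.4 kW

93.4


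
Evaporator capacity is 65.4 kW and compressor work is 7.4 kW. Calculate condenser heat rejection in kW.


Q_cond = Q_evap + W
Q_cond = 65.4 + 7.4
Q_cond = 72.8 kW

72.8


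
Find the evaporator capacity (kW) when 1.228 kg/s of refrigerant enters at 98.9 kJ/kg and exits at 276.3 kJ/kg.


dh = 276.3 - 98.9 = 177.4 kJ/kg
Q_evap = m_dot * dh = 1.228 * 177.4
Q_evap = 217.85 kW

217.85


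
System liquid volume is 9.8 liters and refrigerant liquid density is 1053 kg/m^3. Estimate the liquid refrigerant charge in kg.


Charge = V * rho / 1000
Charge = 9.8 * 1053 / 1000
Charge = 10.32 kg

10.32


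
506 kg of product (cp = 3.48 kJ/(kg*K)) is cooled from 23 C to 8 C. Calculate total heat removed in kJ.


dT = 23 - (8) = 15 K
Q = m * cp * dT = 506 * 3.48 * 15
Q = 26413 kJ

26413


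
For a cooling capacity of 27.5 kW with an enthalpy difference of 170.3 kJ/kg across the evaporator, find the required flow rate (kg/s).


m_dot = Q / dh
m_dot = 27.5 / 170.3
m_dot = 0.1615 kg/s

0.1615


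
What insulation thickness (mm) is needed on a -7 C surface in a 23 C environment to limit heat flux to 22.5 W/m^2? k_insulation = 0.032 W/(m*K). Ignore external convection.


dT = 23 - (-7) = 30 K
thickness = k * dT / q_max * 1000
thickness = 0.032 * 30 / 22.5 * 1000
thickness = 42.7 mm

42.7


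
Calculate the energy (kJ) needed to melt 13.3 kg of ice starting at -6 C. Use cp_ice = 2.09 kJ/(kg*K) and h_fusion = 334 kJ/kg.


Sensible heat = cp * dT = 2.09 * 6 = 12.54 kJ/kg
Total per kg = 12.54 + 334 = 346.54 kJ/kg
Q = m * total = 13.3 * 346.54
Q = 4609.0 kJ

4609.0


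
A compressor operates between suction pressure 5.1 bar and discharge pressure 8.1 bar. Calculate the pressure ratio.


PR = P_high / P_low
PR = 8.1 / 5.1
PR = 1.588

1.588


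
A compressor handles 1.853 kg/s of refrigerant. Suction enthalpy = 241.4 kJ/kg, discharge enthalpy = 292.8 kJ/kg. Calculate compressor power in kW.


dh = 292.8 - 241.4 = 51.4 kJ/kg
W = m_dot * dh = 1.853 * 51.4 = 95.24 kW

95.24


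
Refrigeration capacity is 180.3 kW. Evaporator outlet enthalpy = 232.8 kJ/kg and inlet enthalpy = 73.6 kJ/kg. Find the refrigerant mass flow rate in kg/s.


dh = 232.8 - 73.6 = 159.2 kJ/kg
m_dot = Q / dh = 180.3 / 159.2 = 1.1325 kg/s

1.1325


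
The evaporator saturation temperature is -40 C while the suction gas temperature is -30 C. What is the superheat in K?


Superheat = T_suction - T_evap
Superheat = -30 - (-40)
Superheat = 10 K

10


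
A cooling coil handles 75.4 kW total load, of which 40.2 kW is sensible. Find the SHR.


SHR = Q_sensible / Q_total
SHR = 40.2 / 75.4
SHR = 0.533

0.533


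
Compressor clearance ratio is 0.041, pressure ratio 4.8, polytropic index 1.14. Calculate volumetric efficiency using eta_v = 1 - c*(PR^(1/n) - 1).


PR^(1/n) = 4.8^(1/1.14) = 3.95895015
eta_v = 1 - 0.041 * (3.95895015 - 1)
eta_v = 0.8787

0.8787


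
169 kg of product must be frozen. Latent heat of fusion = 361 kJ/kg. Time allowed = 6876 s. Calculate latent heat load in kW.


Q_lat = m * h_fg / t
Q_lat = 169 * 361 / 6876
Q_lat = 8.87 kW

8.87


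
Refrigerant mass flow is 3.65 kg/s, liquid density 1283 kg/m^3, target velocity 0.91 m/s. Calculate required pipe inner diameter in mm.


A = m_dot / (rho * v) = 3.65 / (1283 * 0.91) = 0.003126257998 m^2
d = sqrt(4*A/pi) * 1000
d = 63.1 mm

63.1


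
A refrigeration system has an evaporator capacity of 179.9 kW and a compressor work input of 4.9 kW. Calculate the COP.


COP = Q_evap / W
COP = 179.9 / 4.9
COP = 36.714

36.714


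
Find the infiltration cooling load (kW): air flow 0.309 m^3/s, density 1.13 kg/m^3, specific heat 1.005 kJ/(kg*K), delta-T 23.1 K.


Q = V_dot * rho * cp * dT
Q = 0.309 * 1.13 * 1.005 * 23.1
Q = 8.106 kW

8.106


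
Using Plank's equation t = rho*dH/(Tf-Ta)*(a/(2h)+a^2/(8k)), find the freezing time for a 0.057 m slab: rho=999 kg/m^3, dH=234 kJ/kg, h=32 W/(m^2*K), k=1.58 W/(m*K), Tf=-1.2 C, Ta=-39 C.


dT = -1.2 - (-39) = 37.8 K
term1 = a/(2h) = 0.057/(2*32) = 0.000890625
term2 = a^2/(8k) = 0.057^2/(8*1.58) = 0.0002570411392
t = rho*dH*1000/dT * (term1 + term2)
t = 999*234*1000/37.8 * (0.000890625 + 0.0002570411392)
t = 7097 s

7097


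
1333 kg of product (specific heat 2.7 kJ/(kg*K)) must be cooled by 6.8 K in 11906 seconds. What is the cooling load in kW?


Q = m * cp * dT / t
Q = 1333 * 2.7 * 6.8 / 11906
Q = 2.056 kW

2.056


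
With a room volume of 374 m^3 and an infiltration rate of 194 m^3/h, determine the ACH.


ACH = flow / volume
ACH = 194 / 374
ACH = 0.519

0.519


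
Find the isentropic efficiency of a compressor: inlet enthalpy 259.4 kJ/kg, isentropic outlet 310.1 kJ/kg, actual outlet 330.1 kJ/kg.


dh_ideal = 310.1 - 259.4 = 50.7 kJ/kg
dh_actual = 330.1 - 259.4 = 70.7 kJ/kg
eta_s = dh_ideal / dh_actual = 50.7 / 70.7
eta_s = 0.7171

0.7171


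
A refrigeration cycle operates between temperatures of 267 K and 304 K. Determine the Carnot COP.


dT = 304 - 267 = 37 K
COP_carnot = T_cold / dT = 267 / 37
COP_carnot = 7.216

7.216


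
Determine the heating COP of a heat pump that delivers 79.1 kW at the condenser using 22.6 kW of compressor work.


COP_hp = Q_cond / W
COP_hp = 79.1 / 22.6
COP_hp = 3.5

3.5


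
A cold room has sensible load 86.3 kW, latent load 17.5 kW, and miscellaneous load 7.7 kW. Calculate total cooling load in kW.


Q_total = Q_s + Q_l + Q_misc
Q_total = 86.3 + 17.5 + 7.7
Q_total = 111.5 kW

111.5


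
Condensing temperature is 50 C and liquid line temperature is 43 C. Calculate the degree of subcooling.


Subcooling = T_cond - T_liquid
Subcooling = 50 - 43
Subcooling = 7 K

7


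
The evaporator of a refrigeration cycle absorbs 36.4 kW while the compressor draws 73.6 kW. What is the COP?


COP = Q_evap / W
COP = 36.4 / 73.6
COP = 0.495

0.495


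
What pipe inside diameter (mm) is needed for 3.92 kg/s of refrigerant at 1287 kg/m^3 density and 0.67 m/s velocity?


A = m_dot / (rho * v) = 3.92 / (1287 * 0.67) = 0.004546034397 m^2
d = sqrt(4*A/pi) * 1000
d = 76.1 mm

76.1


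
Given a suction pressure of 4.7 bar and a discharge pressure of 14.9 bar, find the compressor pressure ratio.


PR = P_high / P_low
PR = 14.9 / 4.7
PR = 3.17

3.17


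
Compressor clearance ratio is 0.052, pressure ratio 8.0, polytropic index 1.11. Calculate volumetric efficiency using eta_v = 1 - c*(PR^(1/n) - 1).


PR^(1/n) = 8.0^(1/1.11) = 6.51020378
eta_v = 1 - 0.052 * (6.51020378 - 1)
eta_v = 0.7135

0.7135


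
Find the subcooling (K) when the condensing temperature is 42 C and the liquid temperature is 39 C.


Subcooling = T_cond - T_liquid
Subcooling = 42 - 39
Subcooling = 3 K

3


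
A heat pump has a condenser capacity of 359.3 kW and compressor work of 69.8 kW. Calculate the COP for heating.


COP_hp = Q_cond / W
COP_hp = 359.3 / 69.8
COP_hp = 5.148

5.148


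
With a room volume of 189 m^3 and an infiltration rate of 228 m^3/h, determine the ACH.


ACH = flow / volume
ACH = 228 / 189
ACH = 1.206

1.206


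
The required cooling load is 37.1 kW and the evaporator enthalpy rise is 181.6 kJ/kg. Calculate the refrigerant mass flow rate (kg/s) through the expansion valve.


m_dot = Q / dh
m_dot = 37.1 / 181.6
m_dot = 0.2043 kg/s

0.2043


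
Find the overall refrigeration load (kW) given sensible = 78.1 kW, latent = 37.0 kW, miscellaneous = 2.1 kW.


Q_total = Q_s + Q_l + Q_misc
Q_total = 78.1 + 37.0 + 2.1
Q_total = 117.2 kW

117.2


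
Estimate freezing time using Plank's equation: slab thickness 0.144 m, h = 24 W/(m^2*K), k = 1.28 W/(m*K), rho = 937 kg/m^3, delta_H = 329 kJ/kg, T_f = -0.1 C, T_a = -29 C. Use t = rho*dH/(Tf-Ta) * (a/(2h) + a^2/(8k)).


dT = -0.1 - (-29) = 28.9 K
term1 = a/(2h) = 0.144/(2*24) = 0.003
term2 = a^2/(8k) = 0.144^2/(8*1.28) = 0.002025
t = rho*dH*1000/dT * (term1 + term2)
t = 937*329*1000/28.9 * (0.003 + 0.002025)
t = 53601 s

53601


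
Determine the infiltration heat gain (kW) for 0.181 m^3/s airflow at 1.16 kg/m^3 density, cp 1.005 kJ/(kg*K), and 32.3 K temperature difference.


Q = V_dot * rho * cp * dT
Q = 0.181 * 1.16 * 1.005 * 32.3
Q = 6.816 kW

6.816


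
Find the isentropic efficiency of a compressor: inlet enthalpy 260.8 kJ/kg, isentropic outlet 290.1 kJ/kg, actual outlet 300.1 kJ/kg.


dh_ideal = 290.1 - 260.8 = 29.3 kJ/kg
dh_actual = 300.1 - 260.8 = 39.3 kJ/kg
eta_s = dh_ideal / dh_actual = 29.3 / 39.3
eta_s = 0.7455

0.7455


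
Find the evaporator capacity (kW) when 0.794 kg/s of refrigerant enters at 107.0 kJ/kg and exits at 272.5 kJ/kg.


dh = 272.5 - 107.0 = 165.5 kJ/kg
Q_evap = m_dot * dh = 0.794 * 165.5
Q_evap = 131.41 kW

131.41


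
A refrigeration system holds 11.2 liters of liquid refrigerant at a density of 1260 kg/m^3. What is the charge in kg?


Charge = V * rho / 1000
Charge = 11.2 * 1260 / 1000
Charge = 14.11 kg

14.11


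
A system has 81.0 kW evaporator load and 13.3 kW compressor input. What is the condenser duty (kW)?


Q_cond = Q_evap + W
Q_cond = 81.0 + 13.3
Q_cond = 94.3 kW

94.3


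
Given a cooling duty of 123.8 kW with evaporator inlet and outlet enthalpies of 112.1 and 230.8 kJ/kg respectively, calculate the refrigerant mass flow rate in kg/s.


dh = 230.8 - 112.1 = 118.7 kJ/kg
m_dot = Q / dh = 123.8 / 118.7 = 1.043 kg/s

1.043


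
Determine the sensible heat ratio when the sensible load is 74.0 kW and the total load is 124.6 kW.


SHR = Q_sensible / Q_total
SHR = 74.0 / 124.6
SHR = 0.594

0.594


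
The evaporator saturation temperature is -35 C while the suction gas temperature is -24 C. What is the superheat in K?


Superheat = T_suction - T_evap
Superheat = -24 - (-35)
Superheat = 11 K

11


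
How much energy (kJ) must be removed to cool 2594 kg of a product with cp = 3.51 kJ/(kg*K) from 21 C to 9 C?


dT = 21 - (9) = 12 K
Q = m * cp * dT = 2594 * 3.51 * 12
Q = 109259 kJ

109259


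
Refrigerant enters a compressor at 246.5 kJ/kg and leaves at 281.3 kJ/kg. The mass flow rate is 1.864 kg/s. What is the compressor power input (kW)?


dh = 281.3 - 246.5 = 34.8 kJ/kg
W = m_dot * dh = 1.864 * 34.8 = 64.87 kW

64.87


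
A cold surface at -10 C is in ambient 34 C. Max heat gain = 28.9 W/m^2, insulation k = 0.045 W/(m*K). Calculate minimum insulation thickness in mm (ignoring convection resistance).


dT = 34 - (-10) = 44 K
thickness = k * dT / q_max * 1000
thickness = 0.045 * 44 / 28.9 * 1000
thickness = 68.5 mm

68.5


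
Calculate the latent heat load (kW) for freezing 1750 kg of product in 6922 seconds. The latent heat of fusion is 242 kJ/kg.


Q_lat = m * h_fg / t
Q_lat = 1750 * 242 / 6922
Q_lat = 61.18 kW

61.18


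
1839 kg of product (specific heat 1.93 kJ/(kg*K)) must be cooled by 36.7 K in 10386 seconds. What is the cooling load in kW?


Q = m * cp * dT / t
Q = 1839 * 1.93 * 36.7 / 10386
Q = 12.542 kW

12.542


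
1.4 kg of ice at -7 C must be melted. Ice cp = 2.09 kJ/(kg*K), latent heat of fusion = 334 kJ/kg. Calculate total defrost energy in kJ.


Sensible heat = cp * dT = 2.09 * 7 = 14.63 kJ/kg
Total per kg = 14.63 + 334 = 348.63 kJ/kg
Q = m * total = 1.4 * 348.63
Q = 488.1 kJ

488.1


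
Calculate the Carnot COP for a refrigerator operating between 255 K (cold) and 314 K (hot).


dT = 314 - 255 = 59 K
COP_carnot = T_cold / dT = 255 / 59
COP_carnot = 4.322

4.322


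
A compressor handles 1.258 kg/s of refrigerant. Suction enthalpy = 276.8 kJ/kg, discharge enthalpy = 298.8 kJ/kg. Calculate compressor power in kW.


dh = 298.8 - 276.8 = 22.0 kJ/kg
W = m_dot * dh = 1.258 * 22.0 = 27.68 kW

27.68


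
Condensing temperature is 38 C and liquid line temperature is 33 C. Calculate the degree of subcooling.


Subcooling = T_cond - T_liquid
Subcooling = 38 - 33
Subcooling = 5 K

5


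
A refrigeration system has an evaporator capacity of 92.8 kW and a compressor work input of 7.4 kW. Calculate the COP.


COP = Q_evap / W
COP = 92.8 / 7.4
COP = 12.541

12.541


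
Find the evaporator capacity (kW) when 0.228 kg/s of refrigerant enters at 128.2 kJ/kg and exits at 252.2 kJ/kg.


dh = 252.2 - 128.2 = 124.0 kJ/kg
Q_evap = m_dot * dh = 0.228 * 124.0
Q_evap = 28.27 kW

28.27


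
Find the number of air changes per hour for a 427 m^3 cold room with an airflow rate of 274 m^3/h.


ACH = flow / volume
ACH = 274 / 427
ACH = 0.642

0.642


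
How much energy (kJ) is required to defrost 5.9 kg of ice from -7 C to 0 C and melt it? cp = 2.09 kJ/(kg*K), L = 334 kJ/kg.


Sensible heat = cp * dT = 2.09 * 7 = 14.63 kJ/kg
Total per kg = 14.63 + 334 = 348.63 kJ/kg
Q = m * total = 5.9 * 348.63
Q = 2056.9 kJ

2056.9


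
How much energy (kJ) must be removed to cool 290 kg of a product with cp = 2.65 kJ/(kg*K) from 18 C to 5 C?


dT = 18 - (5) = 13 K
Q = m * cp * dT = 290 * 2.65 * 13
Q = 9991 kJ

9991


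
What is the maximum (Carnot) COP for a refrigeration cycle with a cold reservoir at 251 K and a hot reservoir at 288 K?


dT = 288 - 251 = 37 K
COP_carnot = T_cold / dT = 251 / 37
COP_carnot = 6.784

6.784


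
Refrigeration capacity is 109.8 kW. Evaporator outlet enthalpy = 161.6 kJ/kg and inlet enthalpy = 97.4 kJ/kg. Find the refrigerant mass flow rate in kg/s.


dh = 161.6 - 97.4 = 64.2 kJ/kg
m_dot = Q / dh = 109.8 / 64.2 = 1.7103 kg/s

1.7103


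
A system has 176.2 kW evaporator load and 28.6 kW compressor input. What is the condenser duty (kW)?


Q_cond = Q_evap + W
Q_cond = 176.2 + 28.6
Q_cond = 204.8 kW

204.8


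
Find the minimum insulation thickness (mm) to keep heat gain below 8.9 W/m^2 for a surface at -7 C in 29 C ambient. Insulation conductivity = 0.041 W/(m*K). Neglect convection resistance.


dT = 29 - (-7) = 36 K
thickness = k * dT / q_max * 1000
thickness = 0.041 * 36 / 8.9 * 1000
thickness = 165.8 mm

165.8


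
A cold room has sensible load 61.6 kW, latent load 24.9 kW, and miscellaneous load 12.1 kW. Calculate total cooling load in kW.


Q_total = Q_s + Q_l + Q_misc
Q_total = 61.6 + 24.9 + 12.1
Q_total = 98.6 kW

98.6


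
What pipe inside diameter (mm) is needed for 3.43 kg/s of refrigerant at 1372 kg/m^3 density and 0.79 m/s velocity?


A = m_dot / (rho * v) = 3.43 / (1372 * 0.79) = 0.003164556962 m^2
d = sqrt(4*A/pi) * 1000
d = 63.5 mm

63.5


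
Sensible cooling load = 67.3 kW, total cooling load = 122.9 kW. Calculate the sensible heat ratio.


SHR = Q_sensible / Q_total
SHR = 67.3 / 122.9
SHR = 0.548

0.548


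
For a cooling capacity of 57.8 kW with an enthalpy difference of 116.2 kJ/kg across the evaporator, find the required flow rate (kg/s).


m_dot = Q / dh
m_dot = 57.8 / 116.2
m_dot = 0.4974 kg/s

0.4974


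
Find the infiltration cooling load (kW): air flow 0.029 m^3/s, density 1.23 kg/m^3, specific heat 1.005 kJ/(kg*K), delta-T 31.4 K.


Q = V_dot * rho * cp * dT
Q = 0.029 * 1.23 * 1.005 * 31.4
Q = 1.126 kW

1.126


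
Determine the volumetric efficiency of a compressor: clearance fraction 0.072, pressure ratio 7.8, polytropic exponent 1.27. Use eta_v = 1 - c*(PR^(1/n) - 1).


PR^(1/n) = 7.8^(1/1.27) = 5.04007147
eta_v = 1 - 0.072 * (5.04007147 - 1)
eta_v = 0.7091

0.7091


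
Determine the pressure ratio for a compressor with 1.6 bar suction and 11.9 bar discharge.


PR = P_high / P_low
PR = 11.9 / 1.6
PR = 7.438

7.438


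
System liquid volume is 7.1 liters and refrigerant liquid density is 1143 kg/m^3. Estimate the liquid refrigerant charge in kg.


Charge = V * rho / 1000
Charge = 7.1 * 1143 / 1000
Charge = 8.12 kg

8.12


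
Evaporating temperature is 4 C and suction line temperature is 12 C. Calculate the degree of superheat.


Superheat = T_suction - T_evap
Superheat = 12 - (4)
Superheat = 8 K

8


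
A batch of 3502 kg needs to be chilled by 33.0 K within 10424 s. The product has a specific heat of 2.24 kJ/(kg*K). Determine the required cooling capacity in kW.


Q = m * cp * dT / t
Q = 3502 * 2.24 * 33.0 / 10424
Q = 24.834 kW

24.834
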